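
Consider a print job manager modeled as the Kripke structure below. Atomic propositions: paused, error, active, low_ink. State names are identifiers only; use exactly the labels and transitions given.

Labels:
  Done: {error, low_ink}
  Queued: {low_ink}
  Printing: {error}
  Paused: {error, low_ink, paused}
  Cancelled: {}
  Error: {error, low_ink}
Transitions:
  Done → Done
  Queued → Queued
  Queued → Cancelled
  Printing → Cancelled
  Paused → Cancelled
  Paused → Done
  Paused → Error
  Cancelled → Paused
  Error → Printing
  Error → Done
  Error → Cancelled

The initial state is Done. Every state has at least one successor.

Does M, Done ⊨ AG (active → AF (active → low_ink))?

States satisfying active → AF (active → low_ink): {Done, Queued, Printing, Paused, Cancelled, Error}.
States satisfying AG (active → AF (active → low_ink)): {Done, Queued, Printing, Paused, Cancelled, Error}.
Every state reachable from Done satisfies active → AF (active → low_ink).
Done ∈ Sat(AG (active → AF (active → low_ink))).

Satisfied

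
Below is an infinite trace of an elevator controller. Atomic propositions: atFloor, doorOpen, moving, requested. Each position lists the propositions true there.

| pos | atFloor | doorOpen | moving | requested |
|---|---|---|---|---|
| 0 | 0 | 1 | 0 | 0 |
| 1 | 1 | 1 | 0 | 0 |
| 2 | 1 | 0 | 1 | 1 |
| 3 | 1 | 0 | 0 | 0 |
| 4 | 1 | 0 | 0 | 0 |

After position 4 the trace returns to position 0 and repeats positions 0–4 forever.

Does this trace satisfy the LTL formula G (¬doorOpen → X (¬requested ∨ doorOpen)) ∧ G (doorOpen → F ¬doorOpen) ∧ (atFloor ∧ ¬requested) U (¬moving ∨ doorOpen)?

Walking from position 0: ¬moving ∨ doorOpen first holds at position 0, and atFloor ∧ ¬requested holds at every earlier position along the way, so (atFloor ∧ ¬requested) U (¬moving ∨ doorOpen) holds.
At position 0: G (¬doorOpen → X (¬requested ∨ doorOpen)) ∧ G (doorOpen → F ¬doorOpen) is true; (atFloor ∧ ¬requested) U (¬moving ∨ doorOpen) is true; so G (¬doorOpen → X (¬requested ∨ doorOpen)) ∧ G (doorOpen → F ¬doorOpen) ∧ (atFloor ∧ ¬requested) U (¬moving ∨ doorOpen) is true.

Holds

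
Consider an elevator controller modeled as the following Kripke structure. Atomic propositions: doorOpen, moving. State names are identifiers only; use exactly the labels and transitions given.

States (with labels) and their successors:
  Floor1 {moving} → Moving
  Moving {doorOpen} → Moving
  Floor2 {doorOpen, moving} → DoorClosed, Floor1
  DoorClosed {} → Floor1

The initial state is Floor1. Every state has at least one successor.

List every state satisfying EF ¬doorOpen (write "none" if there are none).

{Floor1, Floor2, DoorClosed}

States satisfying ¬doorOpen: {Floor1, DoorClosed}.
States satisfying EF ¬doorOpen: {Floor1, Floor2, DoorClosed}.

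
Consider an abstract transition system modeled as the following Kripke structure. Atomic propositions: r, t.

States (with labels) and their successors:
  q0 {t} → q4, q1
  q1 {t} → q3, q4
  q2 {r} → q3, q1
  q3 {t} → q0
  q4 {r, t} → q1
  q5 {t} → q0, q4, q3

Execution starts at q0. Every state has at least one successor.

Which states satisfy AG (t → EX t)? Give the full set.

States satisfying t → EX t: {q0, q1, q2, q3, q4, q5}.
States satisfying AG (t → EX t): {q0, q1, q2, q3, q4, q5}.

{q0, q1, q2, q3, q4, q5}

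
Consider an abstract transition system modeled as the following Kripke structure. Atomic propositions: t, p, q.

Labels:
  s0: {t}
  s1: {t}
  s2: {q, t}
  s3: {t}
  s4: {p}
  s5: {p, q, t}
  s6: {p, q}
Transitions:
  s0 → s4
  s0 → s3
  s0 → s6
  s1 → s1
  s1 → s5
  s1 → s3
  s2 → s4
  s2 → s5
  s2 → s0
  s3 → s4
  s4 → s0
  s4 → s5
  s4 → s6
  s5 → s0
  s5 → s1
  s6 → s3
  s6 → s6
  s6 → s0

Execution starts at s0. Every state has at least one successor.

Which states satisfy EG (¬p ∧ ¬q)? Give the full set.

States satisfying ¬p ∧ ¬q: {s0, s1, s3}.
States satisfying EG (¬p ∧ ¬q): {s1}.

{s1}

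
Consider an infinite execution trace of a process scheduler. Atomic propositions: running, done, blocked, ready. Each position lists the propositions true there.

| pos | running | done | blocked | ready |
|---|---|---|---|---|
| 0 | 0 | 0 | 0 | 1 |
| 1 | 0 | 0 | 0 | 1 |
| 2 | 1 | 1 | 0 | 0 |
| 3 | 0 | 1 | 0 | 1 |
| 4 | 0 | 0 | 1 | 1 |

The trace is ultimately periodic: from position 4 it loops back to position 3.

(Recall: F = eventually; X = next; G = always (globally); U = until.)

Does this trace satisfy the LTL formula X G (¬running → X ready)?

The position after 0 is 1; G (¬running → X ready) is false there.

No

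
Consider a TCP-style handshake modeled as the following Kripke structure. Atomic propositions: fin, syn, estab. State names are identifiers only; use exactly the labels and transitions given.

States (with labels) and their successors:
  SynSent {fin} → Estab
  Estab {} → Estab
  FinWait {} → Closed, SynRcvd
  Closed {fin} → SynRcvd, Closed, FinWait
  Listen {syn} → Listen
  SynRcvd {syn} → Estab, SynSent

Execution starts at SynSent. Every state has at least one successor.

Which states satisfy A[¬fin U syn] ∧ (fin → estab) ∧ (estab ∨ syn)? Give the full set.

States satisfying ¬fin: {Estab, FinWait, Listen, SynRcvd}.
States satisfying syn: {Listen, SynRcvd}.
States satisfying A[¬fin U syn]: {Listen, SynRcvd}.
States satisfying fin → estab: {Estab, FinWait, Listen, SynRcvd}.
States satisfying estab ∨ syn: {Listen, SynRcvd}.
States satisfying (fin → estab) ∧ (estab ∨ syn): {Listen, SynRcvd}.
States satisfying A[¬fin U syn] ∧ (fin → estab) ∧ (estab ∨ syn): {Listen, SynRcvd}.

{Listen, SynRcvd}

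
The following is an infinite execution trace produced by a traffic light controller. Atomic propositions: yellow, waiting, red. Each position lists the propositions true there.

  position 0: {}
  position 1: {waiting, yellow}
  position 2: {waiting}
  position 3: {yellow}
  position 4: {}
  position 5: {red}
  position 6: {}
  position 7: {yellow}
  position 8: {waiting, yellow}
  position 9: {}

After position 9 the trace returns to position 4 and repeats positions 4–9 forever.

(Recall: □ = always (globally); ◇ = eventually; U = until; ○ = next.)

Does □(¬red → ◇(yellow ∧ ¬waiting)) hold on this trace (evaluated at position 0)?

¬red → ◇(yellow ∧ ¬waiting) holds at every position 0..9, and those are all positions ever visited, so □(¬red → ◇(yellow ∧ ¬waiting)) holds.
Positions where ¬red holds: 0, 1, 2, 3, 4, 6, 7, 8, 9.
Check ◇(yellow ∧ ¬waiting) at each: 0→ok, 1→ok, 2→ok, 3→ok, 4→ok, 6→ok, 7→ok, 8→ok, 9→ok.

Holds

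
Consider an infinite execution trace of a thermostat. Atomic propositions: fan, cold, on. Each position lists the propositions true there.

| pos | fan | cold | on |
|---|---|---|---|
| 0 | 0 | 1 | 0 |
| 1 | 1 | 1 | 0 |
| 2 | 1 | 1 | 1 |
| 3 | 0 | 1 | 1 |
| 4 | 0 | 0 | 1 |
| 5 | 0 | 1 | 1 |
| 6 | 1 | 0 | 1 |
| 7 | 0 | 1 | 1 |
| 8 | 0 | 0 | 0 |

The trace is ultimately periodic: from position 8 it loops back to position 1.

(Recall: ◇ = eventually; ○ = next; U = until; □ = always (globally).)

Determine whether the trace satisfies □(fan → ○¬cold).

Violated

fan → ○¬cold must hold at every position from 0 onward. It fails at position 1, so □(fan → ○¬cold) is false.
Positions where fan holds: 1, 2, 6.
Check ○¬cold at each: 1→fails, 2→fails, 6→fails.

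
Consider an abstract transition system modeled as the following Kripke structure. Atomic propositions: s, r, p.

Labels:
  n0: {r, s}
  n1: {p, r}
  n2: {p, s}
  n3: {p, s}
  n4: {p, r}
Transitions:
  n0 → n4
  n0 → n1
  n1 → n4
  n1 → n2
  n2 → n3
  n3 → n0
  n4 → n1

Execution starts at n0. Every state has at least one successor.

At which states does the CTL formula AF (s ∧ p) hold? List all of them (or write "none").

States satisfying s ∧ p: {n2, n3}.
States satisfying AF (s ∧ p): {n2, n3}.

{n2, n3}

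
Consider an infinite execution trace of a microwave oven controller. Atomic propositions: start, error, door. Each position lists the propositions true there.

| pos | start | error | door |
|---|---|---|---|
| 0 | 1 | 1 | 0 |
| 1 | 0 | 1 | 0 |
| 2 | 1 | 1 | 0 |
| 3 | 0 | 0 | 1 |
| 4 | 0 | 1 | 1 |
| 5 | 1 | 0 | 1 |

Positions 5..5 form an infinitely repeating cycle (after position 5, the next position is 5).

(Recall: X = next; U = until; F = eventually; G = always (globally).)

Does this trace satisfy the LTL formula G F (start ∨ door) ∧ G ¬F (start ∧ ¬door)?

F (start ∨ door) holds at every position 0..5, and those are all positions ever visited, so G F (start ∨ door) holds.
¬F (start ∧ ¬door) must hold at every position from 0 onward. It fails at position 0, so G ¬F (start ∧ ¬door) is false.
At position 0: G F (start ∨ door) is true; G ¬F (start ∧ ¬door) is false; so G F (start ∨ door) ∧ G ¬F (start ∧ ¬door) is false.

Violated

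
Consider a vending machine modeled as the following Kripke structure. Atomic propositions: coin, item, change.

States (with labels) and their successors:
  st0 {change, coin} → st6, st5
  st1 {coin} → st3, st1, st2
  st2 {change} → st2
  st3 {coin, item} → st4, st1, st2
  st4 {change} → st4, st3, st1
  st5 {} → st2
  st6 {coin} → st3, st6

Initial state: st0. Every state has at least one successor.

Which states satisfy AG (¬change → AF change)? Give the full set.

{st2, st5}

States satisfying ¬change → AF change: {st0, st2, st4, st5}.
States satisfying AG (¬change → AF change): {st2, st5}.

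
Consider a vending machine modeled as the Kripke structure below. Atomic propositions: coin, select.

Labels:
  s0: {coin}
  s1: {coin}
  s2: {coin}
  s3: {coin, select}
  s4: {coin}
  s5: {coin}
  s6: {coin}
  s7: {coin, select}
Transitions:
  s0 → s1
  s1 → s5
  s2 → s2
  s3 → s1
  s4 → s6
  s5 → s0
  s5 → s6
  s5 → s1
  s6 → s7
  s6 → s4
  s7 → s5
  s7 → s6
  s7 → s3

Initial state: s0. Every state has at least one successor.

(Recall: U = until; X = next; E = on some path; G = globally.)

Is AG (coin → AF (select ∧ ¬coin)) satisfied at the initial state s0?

Violated

States satisfying coin → AF (select ∧ ¬coin): ∅.
States satisfying AG (coin → AF (select ∧ ¬coin)): ∅.
s0 is reachable from s0 and violates coin → AF (select ∧ ¬coin), so AG fails at s0.
s0 ∉ Sat(AG (coin → AF (select ∧ ¬coin))).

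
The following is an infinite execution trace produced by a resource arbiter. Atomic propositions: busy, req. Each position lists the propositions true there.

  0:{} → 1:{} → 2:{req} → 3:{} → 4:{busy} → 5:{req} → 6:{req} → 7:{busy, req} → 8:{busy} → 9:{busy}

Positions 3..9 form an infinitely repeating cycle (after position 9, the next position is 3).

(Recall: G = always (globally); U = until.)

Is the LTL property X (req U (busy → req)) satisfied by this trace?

Satisfied

The position after 0 is 1; req U (busy → req) is true there.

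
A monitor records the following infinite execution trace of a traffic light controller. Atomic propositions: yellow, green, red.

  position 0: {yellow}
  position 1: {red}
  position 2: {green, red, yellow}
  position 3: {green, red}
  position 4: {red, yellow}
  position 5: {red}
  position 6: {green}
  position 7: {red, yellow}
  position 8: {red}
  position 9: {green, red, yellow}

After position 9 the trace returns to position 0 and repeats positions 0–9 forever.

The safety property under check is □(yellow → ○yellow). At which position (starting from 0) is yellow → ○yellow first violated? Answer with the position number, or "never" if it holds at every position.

At position 0 the labels are {yellow} and the next position 1 has {red}, so yellow → ○yellow is false there. This is the first violation.

0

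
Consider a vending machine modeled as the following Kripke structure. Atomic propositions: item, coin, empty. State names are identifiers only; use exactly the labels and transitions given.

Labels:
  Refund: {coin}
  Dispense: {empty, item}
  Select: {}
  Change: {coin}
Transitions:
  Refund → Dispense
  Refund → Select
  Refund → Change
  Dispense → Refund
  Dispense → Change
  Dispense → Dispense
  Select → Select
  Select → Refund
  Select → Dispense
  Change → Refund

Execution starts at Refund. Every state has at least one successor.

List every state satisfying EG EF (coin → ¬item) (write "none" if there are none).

{Refund, Dispense, Select, Change}

States satisfying EF (coin → ¬item): {Refund, Dispense, Select, Change}.
States satisfying EG EF (coin → ¬item): {Refund, Dispense, Select, Change}.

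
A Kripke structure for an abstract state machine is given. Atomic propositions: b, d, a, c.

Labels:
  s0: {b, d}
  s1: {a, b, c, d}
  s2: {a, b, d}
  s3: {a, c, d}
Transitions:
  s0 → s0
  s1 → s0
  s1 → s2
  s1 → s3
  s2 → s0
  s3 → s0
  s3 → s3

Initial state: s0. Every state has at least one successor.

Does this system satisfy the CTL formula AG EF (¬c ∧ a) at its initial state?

States satisfying EF (¬c ∧ a): {s1, s2}.
States satisfying AG EF (¬c ∧ a): ∅.
s0 is reachable from s0 and violates EF (¬c ∧ a), so AG fails at s0.
s0 ∉ Sat(AG EF (¬c ∧ a)).

Does not hold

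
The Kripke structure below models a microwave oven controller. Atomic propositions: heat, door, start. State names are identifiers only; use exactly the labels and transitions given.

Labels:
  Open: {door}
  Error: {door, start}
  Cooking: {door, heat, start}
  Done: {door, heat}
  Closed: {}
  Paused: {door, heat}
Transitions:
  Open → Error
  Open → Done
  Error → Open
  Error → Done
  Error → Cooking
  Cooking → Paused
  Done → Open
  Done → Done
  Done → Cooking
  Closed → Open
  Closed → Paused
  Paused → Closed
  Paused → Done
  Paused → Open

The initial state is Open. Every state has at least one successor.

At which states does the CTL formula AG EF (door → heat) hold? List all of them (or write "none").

{Open, Error, Cooking, Done, Closed, Paused}

States satisfying EF (door → heat): {Open, Error, Cooking, Done, Closed, Paused}.
States satisfying AG EF (door → heat): {Open, Error, Cooking, Done, Closed, Paused}.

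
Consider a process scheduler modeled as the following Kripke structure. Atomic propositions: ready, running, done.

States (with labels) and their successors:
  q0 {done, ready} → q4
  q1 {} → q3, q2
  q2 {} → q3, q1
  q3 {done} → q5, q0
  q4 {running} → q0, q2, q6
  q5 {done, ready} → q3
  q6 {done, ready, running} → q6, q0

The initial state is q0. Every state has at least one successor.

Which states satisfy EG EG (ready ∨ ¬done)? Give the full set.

States satisfying EG (ready ∨ ¬done): {q0, q1, q2, q4, q6}.
States satisfying EG EG (ready ∨ ¬done): {q0, q1, q2, q4, q6}.

{q0, q1, q2, q4, q6}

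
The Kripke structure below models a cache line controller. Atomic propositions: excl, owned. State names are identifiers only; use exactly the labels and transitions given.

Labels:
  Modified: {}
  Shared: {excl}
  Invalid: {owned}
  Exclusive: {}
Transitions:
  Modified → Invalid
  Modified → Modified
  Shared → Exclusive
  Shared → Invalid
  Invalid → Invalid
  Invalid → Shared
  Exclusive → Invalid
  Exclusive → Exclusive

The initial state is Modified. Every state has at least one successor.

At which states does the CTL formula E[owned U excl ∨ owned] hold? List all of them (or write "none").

{Shared, Invalid}

States satisfying owned: {Invalid}.
States satisfying excl ∨ owned: {Shared, Invalid}.
States satisfying E[owned U excl ∨ owned]: {Shared, Invalid}.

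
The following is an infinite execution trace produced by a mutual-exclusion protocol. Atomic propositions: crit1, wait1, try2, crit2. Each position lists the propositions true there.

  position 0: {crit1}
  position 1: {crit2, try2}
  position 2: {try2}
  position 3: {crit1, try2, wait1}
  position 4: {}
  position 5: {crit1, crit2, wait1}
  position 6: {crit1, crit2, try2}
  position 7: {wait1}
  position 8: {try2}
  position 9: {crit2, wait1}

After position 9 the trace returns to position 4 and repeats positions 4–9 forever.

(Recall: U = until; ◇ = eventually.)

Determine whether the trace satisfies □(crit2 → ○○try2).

Violated

crit2 → ○○try2 must hold at every position from 0 onward. It fails at position 5, so □(crit2 → ○○try2) is false.
Positions where crit2 holds: 1, 5, 6, 9.
Check ○○try2 at each: 1→ok, 5→fails, 6→ok, 9→fails.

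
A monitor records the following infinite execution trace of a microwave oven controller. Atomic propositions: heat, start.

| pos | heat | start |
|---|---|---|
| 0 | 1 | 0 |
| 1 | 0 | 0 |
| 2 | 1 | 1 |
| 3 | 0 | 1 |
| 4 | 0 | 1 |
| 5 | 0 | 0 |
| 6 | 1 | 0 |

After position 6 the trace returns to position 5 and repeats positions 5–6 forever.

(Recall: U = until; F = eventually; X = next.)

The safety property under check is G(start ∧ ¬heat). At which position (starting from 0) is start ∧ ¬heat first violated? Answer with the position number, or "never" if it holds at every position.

0

At position 0 the labels are {heat}, so start ∧ ¬heat is false there. This is the first violation.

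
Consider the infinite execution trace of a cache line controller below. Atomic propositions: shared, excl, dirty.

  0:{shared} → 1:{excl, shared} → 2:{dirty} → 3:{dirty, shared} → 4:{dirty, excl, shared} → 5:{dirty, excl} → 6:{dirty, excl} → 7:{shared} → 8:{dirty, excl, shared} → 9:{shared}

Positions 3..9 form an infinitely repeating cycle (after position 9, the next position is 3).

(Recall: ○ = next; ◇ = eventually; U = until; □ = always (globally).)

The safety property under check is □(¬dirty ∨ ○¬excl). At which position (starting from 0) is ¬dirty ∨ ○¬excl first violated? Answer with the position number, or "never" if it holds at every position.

3

Check ¬dirty ∨ ○¬excl at each position in order: 0 ✓, 1 ✓, 2 ✓.
At position 3 the labels are {dirty, shared} and the next position 4 has {dirty, excl, shared}, so ¬dirty ∨ ○¬excl is false there. This is the first violation.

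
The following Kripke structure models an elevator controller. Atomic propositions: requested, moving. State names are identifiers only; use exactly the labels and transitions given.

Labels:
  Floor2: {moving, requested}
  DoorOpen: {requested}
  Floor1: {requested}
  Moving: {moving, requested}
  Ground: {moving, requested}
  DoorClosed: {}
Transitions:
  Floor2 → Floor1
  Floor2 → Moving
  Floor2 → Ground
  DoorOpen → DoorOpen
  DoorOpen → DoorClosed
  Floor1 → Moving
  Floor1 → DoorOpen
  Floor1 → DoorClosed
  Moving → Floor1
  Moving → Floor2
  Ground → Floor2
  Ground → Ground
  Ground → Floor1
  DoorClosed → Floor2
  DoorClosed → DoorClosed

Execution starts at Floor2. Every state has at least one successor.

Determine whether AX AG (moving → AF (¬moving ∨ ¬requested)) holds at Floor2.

No

States satisfying AG (moving → AF (¬moving ∨ ¬requested)): ∅.
States satisfying AX AG (moving → AF (¬moving ∨ ¬requested)): ∅.
Floor2 ∉ Sat(AX AG (moving → AF (¬moving ∨ ¬requested))).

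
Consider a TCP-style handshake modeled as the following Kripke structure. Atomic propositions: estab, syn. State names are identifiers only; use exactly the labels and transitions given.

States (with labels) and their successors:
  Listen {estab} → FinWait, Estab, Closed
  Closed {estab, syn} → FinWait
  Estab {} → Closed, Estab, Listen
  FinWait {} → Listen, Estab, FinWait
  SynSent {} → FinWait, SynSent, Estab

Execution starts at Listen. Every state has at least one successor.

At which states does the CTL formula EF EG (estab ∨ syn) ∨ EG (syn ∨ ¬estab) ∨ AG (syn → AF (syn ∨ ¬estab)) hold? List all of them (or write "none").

States satisfying EG (estab ∨ syn): ∅.
States satisfying EF EG (estab ∨ syn): ∅.
States satisfying syn ∨ ¬estab: {Closed, Estab, FinWait, SynSent}.
States satisfying EG (syn ∨ ¬estab): {Closed, Estab, FinWait, SynSent}.
States satisfying EF EG (estab ∨ syn) ∨ EG (syn ∨ ¬estab): {Closed, Estab, FinWait, SynSent}.
States satisfying syn → AF (syn ∨ ¬estab): {Listen, Closed, Estab, FinWait, SynSent}.
States satisfying AG (syn → AF (syn ∨ ¬estab)): {Listen, Closed, Estab, FinWait, SynSent}.
States satisfying EF EG (estab ∨ syn) ∨ EG (syn ∨ ¬estab) ∨ AG (syn → AF (syn ∨ ¬estab)): {Listen, Closed, Estab, FinWait, SynSent}.

{Listen, Closed, Estab, FinWait, SynSent}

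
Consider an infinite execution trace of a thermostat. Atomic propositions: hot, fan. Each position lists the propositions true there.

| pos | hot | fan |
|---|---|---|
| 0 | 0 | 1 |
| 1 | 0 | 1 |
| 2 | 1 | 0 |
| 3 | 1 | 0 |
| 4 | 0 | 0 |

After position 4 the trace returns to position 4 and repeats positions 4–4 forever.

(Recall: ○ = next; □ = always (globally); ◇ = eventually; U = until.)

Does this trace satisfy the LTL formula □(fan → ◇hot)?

Yes

fan → ◇hot holds at every position 0..4, and those are all positions ever visited, so □(fan → ◇hot) holds.
Positions where fan holds: 0, 1.
Check ◇hot at each: 0→ok, 1→ok.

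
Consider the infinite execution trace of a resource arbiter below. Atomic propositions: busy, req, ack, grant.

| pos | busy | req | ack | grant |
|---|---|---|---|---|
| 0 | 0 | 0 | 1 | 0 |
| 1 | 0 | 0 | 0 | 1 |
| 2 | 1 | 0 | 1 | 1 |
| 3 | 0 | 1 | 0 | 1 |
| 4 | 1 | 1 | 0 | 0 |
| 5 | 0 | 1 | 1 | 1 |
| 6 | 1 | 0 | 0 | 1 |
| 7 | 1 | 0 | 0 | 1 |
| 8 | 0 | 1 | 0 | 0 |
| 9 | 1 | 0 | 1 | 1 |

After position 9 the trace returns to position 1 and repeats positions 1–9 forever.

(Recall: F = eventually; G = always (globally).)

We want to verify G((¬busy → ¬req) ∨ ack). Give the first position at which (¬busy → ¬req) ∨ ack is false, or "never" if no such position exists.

Check (¬busy → ¬req) ∨ ack at each position in order: 0 ✓, 1 ✓, 2 ✓.
At position 3 the labels are {grant, req}, so (¬busy → ¬req) ∨ ack is false there. This is the first violation.

3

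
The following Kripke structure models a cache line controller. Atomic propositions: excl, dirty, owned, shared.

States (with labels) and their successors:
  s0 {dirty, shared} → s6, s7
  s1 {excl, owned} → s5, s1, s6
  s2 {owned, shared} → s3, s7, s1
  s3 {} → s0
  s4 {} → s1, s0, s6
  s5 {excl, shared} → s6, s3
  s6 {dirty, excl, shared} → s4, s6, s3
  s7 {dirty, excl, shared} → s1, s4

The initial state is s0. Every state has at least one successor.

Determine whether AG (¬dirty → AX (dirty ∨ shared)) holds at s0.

Violated

States satisfying ¬dirty → AX (dirty ∨ shared): {s0, s3, s6, s7}.
States satisfying AG (¬dirty → AX (dirty ∨ shared)): ∅.
s1 is reachable from s0 and violates ¬dirty → AX (dirty ∨ shared), so AG fails at s0.
s0 ∉ Sat(AG (¬dirty → AX (dirty ∨ shared))).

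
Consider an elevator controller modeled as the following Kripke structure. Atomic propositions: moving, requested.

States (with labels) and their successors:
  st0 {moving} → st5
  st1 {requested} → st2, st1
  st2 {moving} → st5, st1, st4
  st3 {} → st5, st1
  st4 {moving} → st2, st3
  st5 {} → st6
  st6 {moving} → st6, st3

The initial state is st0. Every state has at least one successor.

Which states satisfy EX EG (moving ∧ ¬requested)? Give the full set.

States satisfying EG (moving ∧ ¬requested): {st2, st4, st6}.
States satisfying EX EG (moving ∧ ¬requested): {st1, st2, st4, st5, st6}.

{st1, st2, st4, st5, st6}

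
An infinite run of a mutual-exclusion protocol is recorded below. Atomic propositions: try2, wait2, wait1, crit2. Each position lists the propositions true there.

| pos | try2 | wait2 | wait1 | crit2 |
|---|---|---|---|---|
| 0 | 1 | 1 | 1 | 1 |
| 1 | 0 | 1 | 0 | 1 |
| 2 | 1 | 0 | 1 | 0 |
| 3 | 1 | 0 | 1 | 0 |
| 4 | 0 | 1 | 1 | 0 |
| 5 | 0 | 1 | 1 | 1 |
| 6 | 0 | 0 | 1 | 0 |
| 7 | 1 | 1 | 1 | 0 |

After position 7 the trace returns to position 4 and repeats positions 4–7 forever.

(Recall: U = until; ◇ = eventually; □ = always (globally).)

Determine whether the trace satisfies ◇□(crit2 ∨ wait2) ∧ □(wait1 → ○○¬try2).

Does not hold

□(crit2 ∨ wait2) is false at every position 0..7, so it never becomes true and ◇□(crit2 ∨ wait2) fails.
wait1 → ○○¬try2 must hold at every position from 0 onward. It fails at position 0, so □(wait1 → ○○¬try2) is false.
Positions where wait1 holds: 0, 2, 3, 4, 5, 6, 7.
Check ○○¬try2 at each: 0→fails, 2→ok, 3→ok, 4→ok, 5→fails, 6→ok, 7→ok.
At position 0: ◇□(crit2 ∨ wait2) is false; □(wait1 → ○○¬try2) is false; so ◇□(crit2 ∨ wait2) ∧ □(wait1 → ○○¬try2) is false.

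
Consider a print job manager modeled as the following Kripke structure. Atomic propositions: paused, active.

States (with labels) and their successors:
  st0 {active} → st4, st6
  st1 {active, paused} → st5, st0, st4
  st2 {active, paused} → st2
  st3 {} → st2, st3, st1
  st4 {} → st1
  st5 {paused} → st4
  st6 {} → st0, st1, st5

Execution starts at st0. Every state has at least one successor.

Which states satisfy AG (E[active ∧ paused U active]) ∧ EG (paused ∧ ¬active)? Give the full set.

none

States satisfying E[active ∧ paused U active]: {st0, st1, st2}.
States satisfying AG (E[active ∧ paused U active]): {st2}.
States satisfying paused ∧ ¬active: {st5}.
States satisfying EG (paused ∧ ¬active): ∅.
States satisfying AG (E[active ∧ paused U active]) ∧ EG (paused ∧ ¬active): ∅.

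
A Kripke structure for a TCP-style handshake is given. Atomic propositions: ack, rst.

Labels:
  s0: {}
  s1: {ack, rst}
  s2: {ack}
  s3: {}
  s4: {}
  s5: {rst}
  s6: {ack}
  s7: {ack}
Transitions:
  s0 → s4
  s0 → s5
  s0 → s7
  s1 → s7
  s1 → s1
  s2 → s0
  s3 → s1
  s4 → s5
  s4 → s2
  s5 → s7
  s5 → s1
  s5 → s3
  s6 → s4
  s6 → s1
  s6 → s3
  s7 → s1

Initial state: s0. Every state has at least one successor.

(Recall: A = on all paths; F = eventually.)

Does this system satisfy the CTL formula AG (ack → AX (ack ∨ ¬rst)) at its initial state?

States satisfying ack → AX (ack ∨ ¬rst): {s0, s1, s2, s3, s4, s5, s6, s7}.
States satisfying AG (ack → AX (ack ∨ ¬rst)): {s0, s1, s2, s3, s4, s5, s6, s7}.
Every state reachable from s0 satisfies ack → AX (ack ∨ ¬rst).
s0 ∈ Sat(AG (ack → AX (ack ∨ ¬rst))).

Yes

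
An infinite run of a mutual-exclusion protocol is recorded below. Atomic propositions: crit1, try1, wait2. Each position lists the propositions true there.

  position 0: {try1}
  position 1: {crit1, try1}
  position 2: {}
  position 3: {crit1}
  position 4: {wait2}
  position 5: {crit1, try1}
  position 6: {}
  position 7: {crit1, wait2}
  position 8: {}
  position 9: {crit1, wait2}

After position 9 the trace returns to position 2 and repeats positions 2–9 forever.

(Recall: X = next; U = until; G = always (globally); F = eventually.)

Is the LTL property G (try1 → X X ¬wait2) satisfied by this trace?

Violated

try1 → X X ¬wait2 must hold at every position from 0 onward. It fails at position 5, so G (try1 → X X ¬wait2) is false.
Positions where try1 holds: 0, 1, 5.
Check X X ¬wait2 at each: 0→ok, 1→ok, 5→fails.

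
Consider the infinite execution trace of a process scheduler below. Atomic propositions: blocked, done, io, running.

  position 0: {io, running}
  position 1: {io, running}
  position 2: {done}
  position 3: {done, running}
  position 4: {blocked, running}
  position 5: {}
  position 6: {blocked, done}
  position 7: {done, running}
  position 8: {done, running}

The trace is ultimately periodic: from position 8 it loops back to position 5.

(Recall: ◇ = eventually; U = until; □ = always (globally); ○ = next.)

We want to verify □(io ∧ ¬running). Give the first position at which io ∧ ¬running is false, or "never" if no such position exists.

At position 0 the labels are {io, running}, so io ∧ ¬running is false there. This is the first violation.

0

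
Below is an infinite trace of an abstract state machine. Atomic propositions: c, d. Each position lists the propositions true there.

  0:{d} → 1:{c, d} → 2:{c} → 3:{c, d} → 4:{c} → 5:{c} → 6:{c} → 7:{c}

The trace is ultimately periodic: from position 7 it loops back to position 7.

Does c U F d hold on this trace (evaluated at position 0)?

Satisfied

Walking from position 0: F d first holds at position 0, and c holds at every earlier position along the way, so c U F d holds.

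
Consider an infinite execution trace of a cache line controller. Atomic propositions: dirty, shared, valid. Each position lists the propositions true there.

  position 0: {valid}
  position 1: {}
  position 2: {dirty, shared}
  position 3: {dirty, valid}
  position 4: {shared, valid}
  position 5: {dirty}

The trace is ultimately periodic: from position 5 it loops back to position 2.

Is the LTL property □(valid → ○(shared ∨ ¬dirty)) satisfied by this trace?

Violated

valid → ○(shared ∨ ¬dirty) must hold at every position from 0 onward. It fails at position 4, so □(valid → ○(shared ∨ ¬dirty)) is false.
Positions where valid holds: 0, 3, 4.
Check ○(shared ∨ ¬dirty) at each: 0→ok, 3→ok, 4→fails.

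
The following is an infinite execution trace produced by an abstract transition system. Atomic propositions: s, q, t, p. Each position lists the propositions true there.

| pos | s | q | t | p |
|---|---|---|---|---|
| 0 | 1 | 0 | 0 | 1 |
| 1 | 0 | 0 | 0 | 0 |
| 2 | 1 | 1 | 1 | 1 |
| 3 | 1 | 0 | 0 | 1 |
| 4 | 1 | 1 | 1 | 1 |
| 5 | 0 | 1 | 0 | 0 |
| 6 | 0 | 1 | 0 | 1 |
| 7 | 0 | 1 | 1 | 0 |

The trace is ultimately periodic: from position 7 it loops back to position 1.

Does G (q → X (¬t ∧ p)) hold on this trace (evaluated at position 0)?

q → X (¬t ∧ p) must hold at every position from 0 onward. It fails at position 4, so G (q → X (¬t ∧ p)) is false.
Positions where q holds: 2, 4, 5, 6, 7.
Check X (¬t ∧ p) at each: 2→ok, 4→fails, 5→ok, 6→fails, 7→fails.

Does not hold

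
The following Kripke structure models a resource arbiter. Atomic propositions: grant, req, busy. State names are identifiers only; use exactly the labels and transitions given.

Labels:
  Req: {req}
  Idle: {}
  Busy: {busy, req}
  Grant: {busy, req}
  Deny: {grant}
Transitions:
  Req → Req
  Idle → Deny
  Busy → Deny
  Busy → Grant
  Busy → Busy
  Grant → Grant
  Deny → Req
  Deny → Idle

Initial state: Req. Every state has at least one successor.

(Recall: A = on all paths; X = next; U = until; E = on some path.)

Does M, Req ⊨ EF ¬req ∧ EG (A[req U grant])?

Does not hold

States satisfying ¬req: {Idle, Deny}.
States satisfying EF ¬req: {Idle, Busy, Deny}.
States satisfying A[req U grant]: {Deny}.
States satisfying EG (A[req U grant]): ∅.
States satisfying EF ¬req ∧ EG (A[req U grant]): ∅.
Req ∉ Sat(EF ¬req ∧ EG (A[req U grant])).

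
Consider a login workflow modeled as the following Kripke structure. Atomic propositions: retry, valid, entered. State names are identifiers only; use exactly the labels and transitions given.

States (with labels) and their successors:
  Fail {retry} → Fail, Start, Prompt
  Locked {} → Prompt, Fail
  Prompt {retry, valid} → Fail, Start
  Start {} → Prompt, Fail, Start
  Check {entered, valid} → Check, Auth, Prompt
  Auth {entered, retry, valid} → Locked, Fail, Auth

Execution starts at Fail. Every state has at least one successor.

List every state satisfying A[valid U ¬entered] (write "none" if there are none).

States satisfying valid: {Prompt, Check, Auth}.
States satisfying ¬entered: {Fail, Locked, Prompt, Start}.
States satisfying A[valid U ¬entered]: {Fail, Locked, Prompt, Start}.

{Fail, Locked, Prompt, Start}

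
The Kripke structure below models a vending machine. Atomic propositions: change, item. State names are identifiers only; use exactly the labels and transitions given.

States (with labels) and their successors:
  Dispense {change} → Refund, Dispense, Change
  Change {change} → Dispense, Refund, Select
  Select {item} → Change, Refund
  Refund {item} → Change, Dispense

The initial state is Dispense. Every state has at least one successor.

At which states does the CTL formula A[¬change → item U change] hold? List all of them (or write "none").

{Dispense, Change, Select, Refund}

States satisfying ¬change → item: {Dispense, Change, Select, Refund}.
States satisfying change: {Dispense, Change}.
States satisfying A[¬change → item U change]: {Dispense, Change, Select, Refund}.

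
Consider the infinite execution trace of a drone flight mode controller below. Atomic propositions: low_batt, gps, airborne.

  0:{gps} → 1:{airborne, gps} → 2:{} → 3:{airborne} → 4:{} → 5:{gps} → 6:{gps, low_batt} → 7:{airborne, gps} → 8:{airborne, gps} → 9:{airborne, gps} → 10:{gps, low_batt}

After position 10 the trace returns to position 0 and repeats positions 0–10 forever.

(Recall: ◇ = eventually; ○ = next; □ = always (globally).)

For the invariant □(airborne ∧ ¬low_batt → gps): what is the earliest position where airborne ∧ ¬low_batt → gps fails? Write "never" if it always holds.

Check airborne ∧ ¬low_batt → gps at each position in order: 0 ✓, 1 ✓, 2 ✓.
At position 3 the labels are {airborne}, so airborne ∧ ¬low_batt → gps is false there. This is the first violation.

3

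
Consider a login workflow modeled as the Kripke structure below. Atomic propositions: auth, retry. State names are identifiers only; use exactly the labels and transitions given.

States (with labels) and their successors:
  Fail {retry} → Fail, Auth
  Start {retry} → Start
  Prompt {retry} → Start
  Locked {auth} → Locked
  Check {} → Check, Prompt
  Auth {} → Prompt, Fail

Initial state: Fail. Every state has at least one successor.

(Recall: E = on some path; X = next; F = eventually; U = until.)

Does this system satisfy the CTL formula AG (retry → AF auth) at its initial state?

Violated

States satisfying retry → AF auth: {Locked, Check, Auth}.
States satisfying AG (retry → AF auth): {Locked}.
Fail is reachable from Fail and violates retry → AF auth, so AG fails at Fail.
Fail ∉ Sat(AG (retry → AF auth)).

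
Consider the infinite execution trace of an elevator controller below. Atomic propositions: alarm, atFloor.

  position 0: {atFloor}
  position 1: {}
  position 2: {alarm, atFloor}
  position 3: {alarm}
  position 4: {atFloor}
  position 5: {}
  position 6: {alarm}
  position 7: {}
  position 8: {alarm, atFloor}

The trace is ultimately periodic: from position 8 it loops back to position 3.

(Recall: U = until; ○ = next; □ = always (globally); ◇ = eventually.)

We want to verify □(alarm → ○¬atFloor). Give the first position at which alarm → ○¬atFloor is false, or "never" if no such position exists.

3

Check alarm → ○¬atFloor at each position in order: 0 ✓, 1 ✓, 2 ✓.
At position 3 the labels are {alarm} and the next position 4 has {atFloor}, so alarm → ○¬atFloor is false there. This is the first violation.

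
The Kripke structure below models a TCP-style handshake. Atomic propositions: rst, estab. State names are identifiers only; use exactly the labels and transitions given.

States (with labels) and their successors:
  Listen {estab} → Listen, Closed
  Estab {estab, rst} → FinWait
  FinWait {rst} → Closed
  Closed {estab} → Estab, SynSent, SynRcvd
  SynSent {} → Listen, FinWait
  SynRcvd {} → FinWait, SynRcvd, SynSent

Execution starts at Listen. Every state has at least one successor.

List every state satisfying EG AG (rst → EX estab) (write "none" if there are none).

none

States satisfying AG (rst → EX estab): ∅.
States satisfying EG AG (rst → EX estab): ∅.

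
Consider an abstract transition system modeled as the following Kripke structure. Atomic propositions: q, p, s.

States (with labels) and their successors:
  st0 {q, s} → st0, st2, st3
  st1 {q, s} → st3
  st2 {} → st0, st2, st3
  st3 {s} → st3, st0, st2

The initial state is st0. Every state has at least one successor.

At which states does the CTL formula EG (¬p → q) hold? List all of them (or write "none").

States satisfying ¬p → q: {st0, st1}.
States satisfying EG (¬p → q): {st0}.

{st0}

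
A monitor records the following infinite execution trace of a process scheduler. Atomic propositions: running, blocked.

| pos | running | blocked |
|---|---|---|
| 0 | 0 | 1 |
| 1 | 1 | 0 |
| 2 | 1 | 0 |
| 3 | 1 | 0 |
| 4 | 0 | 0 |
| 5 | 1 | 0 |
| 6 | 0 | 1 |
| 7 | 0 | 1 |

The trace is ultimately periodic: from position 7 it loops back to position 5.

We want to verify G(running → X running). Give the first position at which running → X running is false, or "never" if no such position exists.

3

Check running → X running at each position in order: 0 ✓, 1 ✓, 2 ✓.
At position 3 the labels are {running} and the next position 4 has {}, so running → X running is false there. This is the first violation.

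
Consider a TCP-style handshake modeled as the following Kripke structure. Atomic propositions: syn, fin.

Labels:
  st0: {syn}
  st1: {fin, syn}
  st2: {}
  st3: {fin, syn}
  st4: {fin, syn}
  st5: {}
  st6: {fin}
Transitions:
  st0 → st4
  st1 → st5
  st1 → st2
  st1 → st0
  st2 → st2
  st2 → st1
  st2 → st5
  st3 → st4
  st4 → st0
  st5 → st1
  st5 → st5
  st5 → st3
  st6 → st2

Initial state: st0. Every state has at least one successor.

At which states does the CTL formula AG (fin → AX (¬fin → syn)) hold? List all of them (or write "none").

{st0, st3, st4}

States satisfying fin → AX (¬fin → syn): {st0, st2, st3, st4, st5}.
States satisfying AG (fin → AX (¬fin → syn)): {st0, st3, st4}.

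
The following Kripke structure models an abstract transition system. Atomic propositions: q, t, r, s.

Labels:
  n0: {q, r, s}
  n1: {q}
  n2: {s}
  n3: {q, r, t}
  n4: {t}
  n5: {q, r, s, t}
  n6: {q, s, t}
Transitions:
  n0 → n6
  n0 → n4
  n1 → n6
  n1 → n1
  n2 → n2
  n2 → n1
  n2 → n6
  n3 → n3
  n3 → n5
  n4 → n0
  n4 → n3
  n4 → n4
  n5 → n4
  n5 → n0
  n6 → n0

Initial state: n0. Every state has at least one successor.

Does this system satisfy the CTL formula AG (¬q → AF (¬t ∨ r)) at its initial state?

Does not hold

States satisfying ¬q → AF (¬t ∨ r): {n0, n1, n2, n3, n5, n6}.
States satisfying AG (¬q → AF (¬t ∨ r)): ∅.
n4 is reachable from n0 and violates ¬q → AF (¬t ∨ r), so AG fails at n0.
n0 ∉ Sat(AG (¬q → AF (¬t ∨ r))).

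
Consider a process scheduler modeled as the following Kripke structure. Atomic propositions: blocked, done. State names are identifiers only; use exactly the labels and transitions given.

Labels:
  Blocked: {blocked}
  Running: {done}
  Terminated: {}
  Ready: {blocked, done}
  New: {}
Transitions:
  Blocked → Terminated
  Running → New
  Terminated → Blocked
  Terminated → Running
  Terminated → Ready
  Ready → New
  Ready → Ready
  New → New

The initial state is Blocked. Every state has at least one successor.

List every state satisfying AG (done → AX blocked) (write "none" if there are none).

{New}

States satisfying done → AX blocked: {Blocked, Terminated, New}.
States satisfying AG (done → AX blocked): {New}.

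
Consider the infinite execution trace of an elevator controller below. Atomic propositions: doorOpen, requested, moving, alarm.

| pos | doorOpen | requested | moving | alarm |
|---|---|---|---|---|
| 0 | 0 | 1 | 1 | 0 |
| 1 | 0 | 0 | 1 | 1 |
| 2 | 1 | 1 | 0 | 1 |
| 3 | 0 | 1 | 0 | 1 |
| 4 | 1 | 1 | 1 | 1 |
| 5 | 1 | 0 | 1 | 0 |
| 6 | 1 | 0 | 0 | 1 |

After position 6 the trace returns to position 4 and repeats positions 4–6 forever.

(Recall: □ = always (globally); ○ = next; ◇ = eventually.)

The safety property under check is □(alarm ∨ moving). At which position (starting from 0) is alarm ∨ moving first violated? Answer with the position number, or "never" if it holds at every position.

never

alarm ∨ moving holds at every position 0..6, and those are all the positions the trace ever visits, so the invariant □(alarm ∨ moving) is never violated.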